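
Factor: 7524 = 2^2*3^2*11^1*19^1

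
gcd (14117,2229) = 743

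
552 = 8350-7798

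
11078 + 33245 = 44323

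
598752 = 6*99792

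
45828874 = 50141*914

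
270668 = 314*862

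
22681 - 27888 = -5207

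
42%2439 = 42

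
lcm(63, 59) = 3717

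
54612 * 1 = 54612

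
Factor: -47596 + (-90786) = -1 * 2^1 * 69191^1 = -138382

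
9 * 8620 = 77580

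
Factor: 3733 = 3733^1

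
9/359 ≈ 0.0251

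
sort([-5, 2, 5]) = [-5, 2, 5]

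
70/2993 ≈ 0.0234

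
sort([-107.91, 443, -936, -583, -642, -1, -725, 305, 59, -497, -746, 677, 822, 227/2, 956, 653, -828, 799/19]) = [-936, -828, -746, -725, -642, -583, -497, -107.91, -1, 799/19, 59, 227/2, 305, 443, 653, 677, 822, 956]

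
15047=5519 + 9528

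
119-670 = -551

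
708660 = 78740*9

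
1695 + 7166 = 8861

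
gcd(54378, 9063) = 9063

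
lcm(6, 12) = 12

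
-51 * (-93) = 4743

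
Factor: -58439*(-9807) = 3^1*7^1*467^1*58439^1 = 573111273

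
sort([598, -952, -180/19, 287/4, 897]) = [-952, -180/19, 287/4, 598, 897]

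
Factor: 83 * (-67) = -1 * 67^1 * 83^1 = -5561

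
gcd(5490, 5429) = 61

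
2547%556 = 323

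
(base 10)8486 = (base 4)2010212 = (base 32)896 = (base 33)7q5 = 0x2126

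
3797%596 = 221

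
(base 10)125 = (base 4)1331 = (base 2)1111101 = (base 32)3t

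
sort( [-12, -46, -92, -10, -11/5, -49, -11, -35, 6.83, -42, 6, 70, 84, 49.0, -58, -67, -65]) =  [-92, -67, -65, -58, -49, -46, -42, -35, -12, -11, -10, -11/5, 6, 6.83, 49.0, 70, 84]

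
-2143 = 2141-4284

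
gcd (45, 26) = 1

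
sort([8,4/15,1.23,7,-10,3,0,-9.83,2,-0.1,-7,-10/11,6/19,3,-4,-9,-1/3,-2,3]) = [-10,-9.83,-9,-7,-4,-2,-10/11,-1/3,-0.1,0,4/15,6/19,1.23,2,3,3,3,7,8]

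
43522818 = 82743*526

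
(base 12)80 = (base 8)140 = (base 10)96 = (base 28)3c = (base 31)33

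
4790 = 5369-579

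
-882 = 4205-5087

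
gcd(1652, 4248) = 236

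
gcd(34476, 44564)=52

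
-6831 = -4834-1997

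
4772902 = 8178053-3405151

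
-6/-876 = 1/146≈0.00685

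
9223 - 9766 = -543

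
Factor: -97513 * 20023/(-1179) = 3^(-2) * 13^2 * 131^(-1) * 577^1 * 20023^1 = 1952502799/1179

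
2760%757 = 489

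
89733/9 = 9970+1/3 ≈ 9970.33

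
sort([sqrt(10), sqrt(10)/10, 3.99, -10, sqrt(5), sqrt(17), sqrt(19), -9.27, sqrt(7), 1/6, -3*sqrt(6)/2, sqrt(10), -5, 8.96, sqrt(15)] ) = [-10, -9.27, -5, -3*sqrt(6)/2, 1/6, sqrt(10)/10, sqrt(5), sqrt(7), sqrt(10), sqrt(10), sqrt(15), 3.99, sqrt(17), sqrt(19), 8.96] 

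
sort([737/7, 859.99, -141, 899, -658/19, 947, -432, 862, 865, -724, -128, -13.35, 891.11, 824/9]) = [-724, -432, -141, -128, -658/19, -13.35, 824/9, 737/7, 859.99, 862, 865, 891.11, 899, 947]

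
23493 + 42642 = 66135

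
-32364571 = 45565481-77930052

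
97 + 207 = 304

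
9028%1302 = 1216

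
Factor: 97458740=2^2*5^1*37^1*131701^1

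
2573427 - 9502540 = -6929113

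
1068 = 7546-6478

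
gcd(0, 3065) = 3065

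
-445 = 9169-9614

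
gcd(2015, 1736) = 31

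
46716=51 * 916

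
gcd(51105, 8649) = 3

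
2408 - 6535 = -4127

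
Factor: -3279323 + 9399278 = 3^6*5^1*23^1*73^1 = 6119955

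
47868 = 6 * 7978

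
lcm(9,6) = 18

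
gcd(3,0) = 3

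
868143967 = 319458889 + 548685078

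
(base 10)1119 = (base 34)wv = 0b10001011111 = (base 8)2137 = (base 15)4e9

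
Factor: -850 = -1 * 2^1 * 5^2 * 17^1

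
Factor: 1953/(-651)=-1*3^1=-3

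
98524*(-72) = -7093728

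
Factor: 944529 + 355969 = 2^1 * 79^1 * 8231^1 = 1300498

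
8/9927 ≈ 0.000806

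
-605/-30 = 20 + 1/6 ≈ 20.17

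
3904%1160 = 424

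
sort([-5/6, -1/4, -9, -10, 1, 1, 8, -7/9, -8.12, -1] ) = [-10, -9, -8.12, -1, -5/6, -7/9, -1/4, 1, 1, 8] 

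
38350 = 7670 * 5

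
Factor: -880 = -1*2^4*5^1*11^1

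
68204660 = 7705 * 8852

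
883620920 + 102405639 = 986026559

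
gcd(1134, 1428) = 42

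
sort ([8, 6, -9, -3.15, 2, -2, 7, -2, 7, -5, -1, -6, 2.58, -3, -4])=[-9, -6, -5, -4, -3.15, -3, -2, -2, -1, 2, 2.58, 6, 7, 7, 8]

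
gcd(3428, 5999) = 857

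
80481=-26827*(-3)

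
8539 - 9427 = -888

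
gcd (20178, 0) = 20178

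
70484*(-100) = -7048400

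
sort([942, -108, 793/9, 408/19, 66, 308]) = [-108, 408/19, 66, 793/9, 308, 942]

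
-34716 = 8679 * (-4) 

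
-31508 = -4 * 7877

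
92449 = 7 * 13207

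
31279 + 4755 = 36034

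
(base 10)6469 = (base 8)14505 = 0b1100101000101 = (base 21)ee1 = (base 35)59t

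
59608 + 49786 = 109394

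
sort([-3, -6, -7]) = [-7, -6, -3]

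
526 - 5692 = -5166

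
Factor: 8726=2^1 * 4363^1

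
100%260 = 100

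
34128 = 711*48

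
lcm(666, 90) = 3330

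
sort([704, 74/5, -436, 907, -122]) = [-436, -122, 74/5, 704, 907]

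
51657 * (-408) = -21076056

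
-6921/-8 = 865 + 1/8 ≈ 865.13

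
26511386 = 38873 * 682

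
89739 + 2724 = 92463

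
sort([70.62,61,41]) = [41,61,70.62]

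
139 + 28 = 167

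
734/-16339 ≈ -0.0449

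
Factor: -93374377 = -1*499^1*187123^1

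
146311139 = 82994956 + 63316183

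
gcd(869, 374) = 11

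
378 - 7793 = -7415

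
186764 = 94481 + 92283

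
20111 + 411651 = 431762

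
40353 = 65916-25563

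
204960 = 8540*24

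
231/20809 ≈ 0.0111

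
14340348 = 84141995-69801647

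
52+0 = 52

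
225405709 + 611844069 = 837249778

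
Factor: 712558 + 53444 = 2^1 * 3^1 * 43^1 * 2969^1 = 766002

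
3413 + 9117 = 12530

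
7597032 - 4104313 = 3492719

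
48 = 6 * 8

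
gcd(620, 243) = 1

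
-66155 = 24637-90792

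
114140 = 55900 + 58240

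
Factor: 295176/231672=197^(-1) * 251^1=251/197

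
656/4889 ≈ 0.134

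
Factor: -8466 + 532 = -1 * 2^1 * 3967^1 = -7934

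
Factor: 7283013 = 3^1*1483^1*1637^1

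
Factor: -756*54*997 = -1*2^3*3^6*7^1*997^1 = -40701528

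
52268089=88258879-35990790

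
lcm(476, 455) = 30940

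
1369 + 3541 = 4910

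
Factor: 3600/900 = 2^2 = 4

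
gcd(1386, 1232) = 154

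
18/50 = 9/25 = 0.36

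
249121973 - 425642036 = -176520063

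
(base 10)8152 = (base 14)2d84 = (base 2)1111111011000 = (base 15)2637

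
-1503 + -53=-1556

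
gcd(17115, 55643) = 7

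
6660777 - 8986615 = -2325838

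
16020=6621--9399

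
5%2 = 1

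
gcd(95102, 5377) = 1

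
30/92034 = 5/15339 ≈ 0.000326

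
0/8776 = 0 = 0.00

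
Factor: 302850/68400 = 2^(-3) * 19^(-1) * 673^1 = 673/152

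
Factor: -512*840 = -1*2^12*3^1*5^1*7^1 = -430080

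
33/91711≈0.000360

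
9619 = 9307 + 312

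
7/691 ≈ 0.0101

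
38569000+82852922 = 121421922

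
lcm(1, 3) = 3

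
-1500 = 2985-4485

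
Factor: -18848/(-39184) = 2^1 * 19^1 * 79^(-1) = 38/79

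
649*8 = 5192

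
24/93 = 8/31 ≈ 0.258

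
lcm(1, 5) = 5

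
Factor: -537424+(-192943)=-1 * 11^1 * 67^1 * 991^1=-730367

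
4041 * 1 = 4041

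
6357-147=6210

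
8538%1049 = 146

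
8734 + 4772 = 13506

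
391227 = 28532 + 362695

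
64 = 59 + 5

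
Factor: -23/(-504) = 2^(-3)*3^(-2)*7^(-1)*23^1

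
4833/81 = 179/3 ≈ 59.67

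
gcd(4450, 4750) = 50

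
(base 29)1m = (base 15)36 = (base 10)51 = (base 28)1n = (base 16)33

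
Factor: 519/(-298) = -1*2^(-1)*3^1*149^(-1)*173^1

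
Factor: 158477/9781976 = 2^(-3) * 11^1 * 431^(-1) * 2837^(-1) * 14407^1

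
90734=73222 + 17512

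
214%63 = 25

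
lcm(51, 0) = 0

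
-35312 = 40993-76305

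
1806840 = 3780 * 478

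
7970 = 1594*5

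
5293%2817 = 2476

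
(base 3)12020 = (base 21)6f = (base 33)49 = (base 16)8d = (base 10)141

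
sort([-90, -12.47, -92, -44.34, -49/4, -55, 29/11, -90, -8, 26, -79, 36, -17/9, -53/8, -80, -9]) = [-92, -90, -90, -80, -79, -55, -44.34, -12.47, -49/4, -9, -8, -53/8, -17/9, 29/11, 26, 36]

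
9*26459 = 238131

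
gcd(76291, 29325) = 23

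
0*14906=0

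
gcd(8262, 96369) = 3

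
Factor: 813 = 3^1 * 271^1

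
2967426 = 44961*66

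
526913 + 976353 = 1503266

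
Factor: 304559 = 304559^1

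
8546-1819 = 6727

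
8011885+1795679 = 9807564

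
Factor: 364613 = 41^1*8893^1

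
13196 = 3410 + 9786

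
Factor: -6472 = -1 * 2^3 * 809^1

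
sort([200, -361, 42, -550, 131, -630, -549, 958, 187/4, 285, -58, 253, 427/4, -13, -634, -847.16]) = [-847.16, -634, -630, -550, -549, -361, -58, -13, 42, 187/4, 427/4, 131, 200, 253, 285, 958]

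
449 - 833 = -384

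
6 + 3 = 9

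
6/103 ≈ 0.0583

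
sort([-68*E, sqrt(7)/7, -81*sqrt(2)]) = [-68*E, -81*sqrt(2), sqrt(7)/7]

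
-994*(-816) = 811104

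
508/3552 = 127/888 ≈ 0.143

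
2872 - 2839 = 33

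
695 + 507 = 1202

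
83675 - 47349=36326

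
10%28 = 10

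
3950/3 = 1316 + 2/3 ≈ 1316.67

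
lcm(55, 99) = 495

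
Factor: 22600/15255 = 2^3 * 3^(-3) * 5^1 = 40/27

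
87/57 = 29/19 ≈ 1.53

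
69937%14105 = 13517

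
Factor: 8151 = 3^1 * 11^1 * 13^1 * 19^1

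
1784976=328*5442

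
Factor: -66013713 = -1*3^2*7334857^1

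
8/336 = 1/42 ≈ 0.0238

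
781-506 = 275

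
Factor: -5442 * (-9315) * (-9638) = -1 * 2^2 * 3^5 * 5^1 * 23^1 * 61^1 * 79^1 * 907^1 = -488571712740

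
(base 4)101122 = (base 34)wq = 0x45a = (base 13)679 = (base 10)1114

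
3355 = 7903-4548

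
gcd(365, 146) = 73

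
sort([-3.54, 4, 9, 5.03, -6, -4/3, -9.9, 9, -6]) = [-9.9, -6, -6, -3.54, -4/3, 4, 5.03, 9, 9]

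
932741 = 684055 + 248686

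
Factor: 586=2^1 * 293^1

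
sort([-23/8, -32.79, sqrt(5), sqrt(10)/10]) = [-32.79, -23/8, sqrt(10)/10, sqrt(5)]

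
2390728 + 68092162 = 70482890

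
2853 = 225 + 2628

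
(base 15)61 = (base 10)91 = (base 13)70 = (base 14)67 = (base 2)1011011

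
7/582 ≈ 0.0120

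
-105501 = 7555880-7661381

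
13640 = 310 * 44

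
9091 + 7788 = 16879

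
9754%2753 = 1495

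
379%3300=379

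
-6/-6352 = 3/3176 ≈ 0.000945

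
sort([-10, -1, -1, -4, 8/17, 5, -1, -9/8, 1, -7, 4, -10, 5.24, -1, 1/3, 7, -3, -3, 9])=[-10, -10, -7, -4, -3, -3, -9/8, -1, -1, -1, -1, 1/3, 8/17, 1, 4, 5, 5.24, 7, 9]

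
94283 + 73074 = 167357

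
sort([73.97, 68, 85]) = [68, 73.97, 85]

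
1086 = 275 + 811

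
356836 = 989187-632351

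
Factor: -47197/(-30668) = 2^(-2)*11^(-1)*17^(-1)*41^(-1)*109^1*433^1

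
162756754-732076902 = -569320148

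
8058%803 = 28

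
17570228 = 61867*284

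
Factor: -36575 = -1 * 5^2 * 7^1 * 11^1 * 19^1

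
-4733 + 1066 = -3667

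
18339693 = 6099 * 3007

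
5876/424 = 13 + 91/106 ≈ 13.86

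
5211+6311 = 11522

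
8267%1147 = 238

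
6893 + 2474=9367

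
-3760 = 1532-5292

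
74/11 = 6 + 8/11 ≈ 6.73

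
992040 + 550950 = 1542990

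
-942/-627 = 314/209 ≈ 1.50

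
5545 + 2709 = 8254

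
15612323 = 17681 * 883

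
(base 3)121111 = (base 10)445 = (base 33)dg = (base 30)ep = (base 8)675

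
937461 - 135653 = 801808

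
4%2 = 0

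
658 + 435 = 1093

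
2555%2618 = 2555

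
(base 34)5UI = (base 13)3146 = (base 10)6818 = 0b1101010100010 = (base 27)99E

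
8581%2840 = 61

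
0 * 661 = 0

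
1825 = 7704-5879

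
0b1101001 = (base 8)151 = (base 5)410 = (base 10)105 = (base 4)1221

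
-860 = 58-918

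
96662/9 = 10740 + 2/9 ≈ 10740.22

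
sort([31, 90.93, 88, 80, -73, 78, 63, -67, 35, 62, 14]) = [-73, -67, 14, 31, 35, 62, 63, 78, 80, 88, 90.93]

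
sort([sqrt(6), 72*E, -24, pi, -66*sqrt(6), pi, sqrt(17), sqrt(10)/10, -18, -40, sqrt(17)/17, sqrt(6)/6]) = [-66*sqrt(6), -40, -24, -18, sqrt(17)/17, sqrt(10)/10, sqrt(6)/6, sqrt(6), pi, pi, sqrt(17), 72*E]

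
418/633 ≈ 0.660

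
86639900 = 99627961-12988061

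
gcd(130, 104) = 26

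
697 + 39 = 736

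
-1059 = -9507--8448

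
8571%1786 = 1427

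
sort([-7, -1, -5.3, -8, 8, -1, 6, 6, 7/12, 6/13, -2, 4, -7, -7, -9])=[-9, -8, -7, -7, -7, -5.3, -2, -1, -1, 6/13, 7/12, 4, 6, 6, 8]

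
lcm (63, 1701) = 1701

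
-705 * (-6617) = 4664985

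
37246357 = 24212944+13033413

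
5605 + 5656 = 11261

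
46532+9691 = 56223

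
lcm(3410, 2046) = 10230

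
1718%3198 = 1718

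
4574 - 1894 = 2680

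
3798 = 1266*3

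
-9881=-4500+-5381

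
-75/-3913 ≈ 0.0192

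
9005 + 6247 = 15252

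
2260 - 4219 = -1959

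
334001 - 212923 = 121078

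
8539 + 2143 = 10682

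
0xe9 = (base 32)79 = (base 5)1413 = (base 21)b2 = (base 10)233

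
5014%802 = 202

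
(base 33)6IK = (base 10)7148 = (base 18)1412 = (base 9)10722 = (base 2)1101111101100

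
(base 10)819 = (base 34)o3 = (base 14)427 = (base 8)1463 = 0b1100110011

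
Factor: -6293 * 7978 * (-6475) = 2^1 * 5^2 * 7^2 * 29^1 * 31^1 * 37^1 * 3989^1 = 325080962150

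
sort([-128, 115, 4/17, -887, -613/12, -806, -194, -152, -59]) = [-887, -806, -194, -152, -128, -59, -613/12, 4/17, 115]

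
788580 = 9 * 87620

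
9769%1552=457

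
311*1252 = 389372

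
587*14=8218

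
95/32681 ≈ 0.00291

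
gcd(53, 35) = 1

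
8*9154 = 73232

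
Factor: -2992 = -1 * 2^4 * 11^1 * 17^1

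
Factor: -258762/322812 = -1 * 2^(-1) * 3^(-2) * 7^(-1) * 101^1 = -101/126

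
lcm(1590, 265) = 1590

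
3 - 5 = -2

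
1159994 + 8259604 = 9419598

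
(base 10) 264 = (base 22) c0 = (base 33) 80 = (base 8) 410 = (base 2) 100001000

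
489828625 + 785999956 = 1275828581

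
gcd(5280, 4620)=660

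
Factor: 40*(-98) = -1*2^4*5^1*7^2 = -3920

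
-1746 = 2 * (-873)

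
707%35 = 7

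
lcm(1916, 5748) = 5748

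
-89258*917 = -81849586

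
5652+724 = 6376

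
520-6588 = -6068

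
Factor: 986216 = 2^3*7^1*11^1*1601^1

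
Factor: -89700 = -1*2^2*3^1*5^2*13^1*23^1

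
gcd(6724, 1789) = 1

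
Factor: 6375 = 3^1*5^3*17^1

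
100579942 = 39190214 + 61389728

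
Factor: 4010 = 2^1 * 5^1 * 401^1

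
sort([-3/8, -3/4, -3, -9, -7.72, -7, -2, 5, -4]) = [-9, -7.72, -7, -4, -3, -2, -3/4, -3/8, 5]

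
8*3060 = 24480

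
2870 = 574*5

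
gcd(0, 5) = 5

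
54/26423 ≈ 0.00204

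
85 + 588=673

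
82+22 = 104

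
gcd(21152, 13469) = 1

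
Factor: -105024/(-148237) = 2^6*3^1*271^(-1) = 192/271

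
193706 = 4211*46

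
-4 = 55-59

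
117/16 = 7 + 5/16 ≈ 7.31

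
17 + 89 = 106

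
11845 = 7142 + 4703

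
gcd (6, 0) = 6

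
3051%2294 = 757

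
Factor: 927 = 3^2 * 103^1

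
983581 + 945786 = 1929367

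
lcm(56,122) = 3416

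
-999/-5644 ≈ 0.177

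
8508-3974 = 4534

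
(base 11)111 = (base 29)4h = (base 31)49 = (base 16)85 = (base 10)133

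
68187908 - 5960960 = 62226948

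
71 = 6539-6468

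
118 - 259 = -141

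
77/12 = 6 + 5/12≈6.42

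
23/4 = 5+3/4 = 5.75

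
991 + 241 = 1232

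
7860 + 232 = 8092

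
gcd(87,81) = 3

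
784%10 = 4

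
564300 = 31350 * 18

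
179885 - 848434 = -668549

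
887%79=18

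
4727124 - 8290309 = -3563185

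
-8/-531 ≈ 0.0151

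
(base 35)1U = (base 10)65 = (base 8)101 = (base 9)72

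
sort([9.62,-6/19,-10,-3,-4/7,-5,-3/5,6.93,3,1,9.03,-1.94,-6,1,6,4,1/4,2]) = [-10,-6,-5,-3,-1.94,-3/5,-4/7,-6/19,1/4,1,1,2,3,4,6,6.93,9.03,9.62]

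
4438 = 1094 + 3344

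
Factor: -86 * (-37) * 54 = 2^2 * 3^3 * 37^1 * 43^1 = 171828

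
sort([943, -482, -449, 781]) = [-482, -449, 781, 943]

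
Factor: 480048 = 2^4*3^1*73^1*137^1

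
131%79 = 52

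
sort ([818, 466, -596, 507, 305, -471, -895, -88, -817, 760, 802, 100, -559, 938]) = [-895, -817, -596, -559, -471, -88, 100, 305, 466, 507, 760, 802, 818, 938]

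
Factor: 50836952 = 2^3*6354619^1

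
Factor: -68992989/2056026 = -1*2^(-1)*7^(-1)*13^1*503^1*3517^1*48953^(-1) = -22997663/685342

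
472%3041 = 472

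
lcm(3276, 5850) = 81900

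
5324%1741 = 101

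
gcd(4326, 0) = 4326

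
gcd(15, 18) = 3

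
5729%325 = 204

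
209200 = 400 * 523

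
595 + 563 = 1158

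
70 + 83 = 153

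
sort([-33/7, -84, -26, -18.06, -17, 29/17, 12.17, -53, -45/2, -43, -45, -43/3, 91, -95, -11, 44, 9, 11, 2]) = [-95, -84, -53, -45, -43, -26, -45/2, -18.06, -17, -43/3, -11, -33/7, 29/17, 2, 9, 11, 12.17, 44, 91]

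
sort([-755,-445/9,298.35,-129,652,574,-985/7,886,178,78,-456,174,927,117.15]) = [-755,-456,-985/7,-129,-445/9,78,117.15,174,178,298.35,574,652,886,927]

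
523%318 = 205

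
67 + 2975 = 3042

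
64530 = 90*717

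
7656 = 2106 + 5550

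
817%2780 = 817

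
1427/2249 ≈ 0.635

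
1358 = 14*97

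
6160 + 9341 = 15501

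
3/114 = 1/38 ≈ 0.0263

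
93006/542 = 171 + 162/271 ≈ 171.60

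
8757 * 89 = 779373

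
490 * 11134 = 5455660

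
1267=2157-890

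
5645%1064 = 325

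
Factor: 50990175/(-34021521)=-1*3^1*5^2*75541^1*3780169^(-1)=-5665575/3780169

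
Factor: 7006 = 2^1*31^1*113^1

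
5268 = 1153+4115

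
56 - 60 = -4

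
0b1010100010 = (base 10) 674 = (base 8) 1242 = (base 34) js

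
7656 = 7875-219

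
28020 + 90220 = 118240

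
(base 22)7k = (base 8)256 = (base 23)7d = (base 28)66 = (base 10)174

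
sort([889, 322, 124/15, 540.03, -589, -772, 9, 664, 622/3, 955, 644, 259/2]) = [-772, -589, 124/15, 9, 259/2, 622/3, 322, 540.03, 644, 664, 889, 955]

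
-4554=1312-5866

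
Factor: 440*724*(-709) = -1*2^5*5^1*11^1*181^1*709^1 = -225859040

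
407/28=14+15/28 ≈ 14.54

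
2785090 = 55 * 50638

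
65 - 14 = 51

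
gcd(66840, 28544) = 8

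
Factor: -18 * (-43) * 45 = 2^1 * 3^4 * 5^1 * 43^1 = 34830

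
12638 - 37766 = -25128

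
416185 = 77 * 5405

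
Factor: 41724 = 2^2 * 3^2 * 19^1 * 61^1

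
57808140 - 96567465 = -38759325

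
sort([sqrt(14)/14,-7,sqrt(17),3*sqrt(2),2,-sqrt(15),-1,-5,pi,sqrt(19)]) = [-7,-5,-sqrt(15),-1,sqrt(14)/14,2,pi,sqrt(17),3*sqrt(2),sqrt(19)]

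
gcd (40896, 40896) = 40896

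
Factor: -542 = -1*2^1*271^1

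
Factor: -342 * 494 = -1 * 2^2 * 3^2 * 13^1 * 19^2 = -168948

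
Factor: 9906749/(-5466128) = -1*2^(-4)*59^1*67^(-1)*5099^(-1)*167911^1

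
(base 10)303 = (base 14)179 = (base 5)2203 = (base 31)9o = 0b100101111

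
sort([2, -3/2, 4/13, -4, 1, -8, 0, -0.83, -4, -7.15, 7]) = [-8, -7.15, -4, -4, -3/2, -0.83, 0, 4/13, 1, 2, 7]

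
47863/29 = 1650 + 13/29 ≈ 1650.45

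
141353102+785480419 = 926833521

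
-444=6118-6562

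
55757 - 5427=50330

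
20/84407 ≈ 0.000237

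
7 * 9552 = 66864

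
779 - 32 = 747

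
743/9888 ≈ 0.0751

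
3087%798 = 693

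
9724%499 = 243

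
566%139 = 10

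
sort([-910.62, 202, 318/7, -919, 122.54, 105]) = [-919, -910.62, 318/7, 105, 122.54, 202]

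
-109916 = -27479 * 4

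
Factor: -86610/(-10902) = 5^1 * 23^(-1) * 79^(-1) * 2887^1 = 14435/1817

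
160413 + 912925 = 1073338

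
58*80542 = 4671436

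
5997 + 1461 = 7458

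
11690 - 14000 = -2310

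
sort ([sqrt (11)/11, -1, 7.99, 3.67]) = [-1, sqrt (11)/11, 3.67, 7.99]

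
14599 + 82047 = 96646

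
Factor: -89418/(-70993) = 2^1*3^1*7^1*13^(-1)*43^(-1)*127^(-1)*2129^1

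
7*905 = 6335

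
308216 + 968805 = 1277021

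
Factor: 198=2^1*3^2*11^1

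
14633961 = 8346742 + 6287219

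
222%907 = 222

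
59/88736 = 1/1504 ≈ 0.000665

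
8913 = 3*2971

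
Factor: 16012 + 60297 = 137^1*557^1 = 76309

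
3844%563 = 466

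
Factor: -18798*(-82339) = 2^1*3^1*13^1*241^1*82339^1 = 1547808522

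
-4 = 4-8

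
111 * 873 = 96903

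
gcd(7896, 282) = 282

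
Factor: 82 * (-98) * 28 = -1 * 2^4 * 7^3 * 41^1 = -225008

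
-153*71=-10863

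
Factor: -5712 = -1 * 2^4 * 3^1 * 7^1 * 17^1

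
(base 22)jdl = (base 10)9503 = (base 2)10010100011111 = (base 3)111000222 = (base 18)1b5h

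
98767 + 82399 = 181166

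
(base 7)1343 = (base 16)209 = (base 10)521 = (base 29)hs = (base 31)gp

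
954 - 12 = 942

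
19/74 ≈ 0.257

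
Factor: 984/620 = 2^1*3^1*5^(-1)*31^(-1)*41^1 = 246/155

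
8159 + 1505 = 9664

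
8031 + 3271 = 11302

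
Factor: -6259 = -1*11^1*569^1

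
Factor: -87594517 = -1*263^1*271^1*1229^1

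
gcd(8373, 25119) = 8373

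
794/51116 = 397/25558 ≈ 0.0155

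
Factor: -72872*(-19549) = 2^3*113^1*173^1*9109^1 = 1424574728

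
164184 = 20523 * 8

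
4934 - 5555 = -621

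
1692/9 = 188 = 188.00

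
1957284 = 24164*81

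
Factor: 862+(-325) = 3^1 * 179^1 = 537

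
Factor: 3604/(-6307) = -1*2^2*7^(-1) = -4/7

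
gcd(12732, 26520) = 12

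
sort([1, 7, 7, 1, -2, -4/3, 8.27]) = [-2, -4/3, 1, 1, 7, 7, 8.27]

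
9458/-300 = -4729/150 ≈ -31.53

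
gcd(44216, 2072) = 8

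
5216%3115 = 2101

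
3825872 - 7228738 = -3402866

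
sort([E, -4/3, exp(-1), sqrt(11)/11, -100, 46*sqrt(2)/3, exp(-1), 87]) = [-100, -4/3, sqrt(11)/11, exp(-1), exp(-1), E, 46*sqrt(2)/3, 87]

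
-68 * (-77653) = 5280404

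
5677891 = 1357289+4320602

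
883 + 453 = 1336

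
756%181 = 32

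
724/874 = 362/437 ≈ 0.828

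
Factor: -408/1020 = -1 * 2^1 * 5^(-1) = -2/5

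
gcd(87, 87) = 87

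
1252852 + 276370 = 1529222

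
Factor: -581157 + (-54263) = -1*2^2*5^1*31771^1 = -635420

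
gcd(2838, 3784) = 946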